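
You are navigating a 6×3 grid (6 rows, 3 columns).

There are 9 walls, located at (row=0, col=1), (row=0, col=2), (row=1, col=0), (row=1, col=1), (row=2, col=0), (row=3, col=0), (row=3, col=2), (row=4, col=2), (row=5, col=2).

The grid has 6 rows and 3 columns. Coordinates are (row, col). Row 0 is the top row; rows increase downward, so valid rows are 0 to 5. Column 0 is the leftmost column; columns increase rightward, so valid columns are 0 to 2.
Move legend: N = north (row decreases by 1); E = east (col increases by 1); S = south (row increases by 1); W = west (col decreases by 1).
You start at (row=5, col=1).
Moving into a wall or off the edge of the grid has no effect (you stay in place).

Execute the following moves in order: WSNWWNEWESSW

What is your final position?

Answer: Final position: (row=5, col=0)

Derivation:
Start: (row=5, col=1)
  W (west): (row=5, col=1) -> (row=5, col=0)
  S (south): blocked, stay at (row=5, col=0)
  N (north): (row=5, col=0) -> (row=4, col=0)
  W (west): blocked, stay at (row=4, col=0)
  W (west): blocked, stay at (row=4, col=0)
  N (north): blocked, stay at (row=4, col=0)
  E (east): (row=4, col=0) -> (row=4, col=1)
  W (west): (row=4, col=1) -> (row=4, col=0)
  E (east): (row=4, col=0) -> (row=4, col=1)
  S (south): (row=4, col=1) -> (row=5, col=1)
  S (south): blocked, stay at (row=5, col=1)
  W (west): (row=5, col=1) -> (row=5, col=0)
Final: (row=5, col=0)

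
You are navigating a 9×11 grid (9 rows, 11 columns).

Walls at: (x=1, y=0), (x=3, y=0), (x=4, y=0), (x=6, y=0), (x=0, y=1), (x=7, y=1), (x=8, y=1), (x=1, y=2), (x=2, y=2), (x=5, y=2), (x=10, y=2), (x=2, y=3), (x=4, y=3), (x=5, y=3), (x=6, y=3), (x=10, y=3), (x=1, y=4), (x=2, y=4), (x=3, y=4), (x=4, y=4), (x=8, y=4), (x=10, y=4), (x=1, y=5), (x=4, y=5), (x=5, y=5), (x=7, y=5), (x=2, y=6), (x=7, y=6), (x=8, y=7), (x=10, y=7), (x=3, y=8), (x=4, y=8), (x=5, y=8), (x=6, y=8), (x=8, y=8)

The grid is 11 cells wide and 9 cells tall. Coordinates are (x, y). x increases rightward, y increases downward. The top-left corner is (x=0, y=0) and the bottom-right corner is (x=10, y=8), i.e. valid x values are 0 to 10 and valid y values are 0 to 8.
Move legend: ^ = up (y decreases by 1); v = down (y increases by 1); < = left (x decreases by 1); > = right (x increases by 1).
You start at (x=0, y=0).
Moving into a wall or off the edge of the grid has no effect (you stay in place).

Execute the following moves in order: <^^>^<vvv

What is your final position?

Start: (x=0, y=0)
  < (left): blocked, stay at (x=0, y=0)
  ^ (up): blocked, stay at (x=0, y=0)
  ^ (up): blocked, stay at (x=0, y=0)
  > (right): blocked, stay at (x=0, y=0)
  ^ (up): blocked, stay at (x=0, y=0)
  < (left): blocked, stay at (x=0, y=0)
  [×3]v (down): blocked, stay at (x=0, y=0)
Final: (x=0, y=0)

Answer: Final position: (x=0, y=0)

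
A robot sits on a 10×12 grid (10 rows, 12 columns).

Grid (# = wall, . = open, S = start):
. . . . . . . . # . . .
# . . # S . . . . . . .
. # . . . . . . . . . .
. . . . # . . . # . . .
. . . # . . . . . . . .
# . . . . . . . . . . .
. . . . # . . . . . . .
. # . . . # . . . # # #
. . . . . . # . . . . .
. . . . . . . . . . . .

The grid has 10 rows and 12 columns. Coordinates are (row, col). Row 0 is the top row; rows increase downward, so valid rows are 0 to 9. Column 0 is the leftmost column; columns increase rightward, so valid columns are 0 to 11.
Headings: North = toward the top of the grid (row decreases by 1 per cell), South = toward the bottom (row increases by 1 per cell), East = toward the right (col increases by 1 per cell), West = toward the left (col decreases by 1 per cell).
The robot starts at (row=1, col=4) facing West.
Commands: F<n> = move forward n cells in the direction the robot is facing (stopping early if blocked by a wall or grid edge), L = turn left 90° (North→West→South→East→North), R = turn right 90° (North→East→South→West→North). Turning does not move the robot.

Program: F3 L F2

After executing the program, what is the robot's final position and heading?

Start: (row=1, col=4), facing West
  F3: move forward 0/3 (blocked), now at (row=1, col=4)
  L: turn left, now facing South
  F2: move forward 1/2 (blocked), now at (row=2, col=4)
Final: (row=2, col=4), facing South

Answer: Final position: (row=2, col=4), facing South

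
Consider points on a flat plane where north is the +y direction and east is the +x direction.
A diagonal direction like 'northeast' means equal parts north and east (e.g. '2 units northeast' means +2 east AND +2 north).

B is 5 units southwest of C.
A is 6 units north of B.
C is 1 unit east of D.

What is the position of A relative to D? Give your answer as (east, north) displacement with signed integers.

Place D at the origin (east=0, north=0).
  C is 1 unit east of D: delta (east=+1, north=+0); C at (east=1, north=0).
  B is 5 units southwest of C: delta (east=-5, north=-5); B at (east=-4, north=-5).
  A is 6 units north of B: delta (east=+0, north=+6); A at (east=-4, north=1).
Therefore A relative to D: (east=-4, north=1).

Answer: A is at (east=-4, north=1) relative to D.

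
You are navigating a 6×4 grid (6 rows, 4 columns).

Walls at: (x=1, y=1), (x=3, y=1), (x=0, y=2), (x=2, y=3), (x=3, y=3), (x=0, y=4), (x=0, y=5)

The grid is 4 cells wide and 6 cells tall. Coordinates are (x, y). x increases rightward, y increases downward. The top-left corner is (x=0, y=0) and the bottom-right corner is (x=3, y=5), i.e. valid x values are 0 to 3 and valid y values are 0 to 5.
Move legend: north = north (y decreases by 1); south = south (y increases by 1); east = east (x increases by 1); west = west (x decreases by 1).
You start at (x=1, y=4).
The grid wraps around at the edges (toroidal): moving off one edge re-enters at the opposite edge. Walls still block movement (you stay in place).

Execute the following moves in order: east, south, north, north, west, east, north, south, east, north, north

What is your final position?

Answer: Final position: (x=3, y=4)

Derivation:
Start: (x=1, y=4)
  east (east): (x=1, y=4) -> (x=2, y=4)
  south (south): (x=2, y=4) -> (x=2, y=5)
  north (north): (x=2, y=5) -> (x=2, y=4)
  north (north): blocked, stay at (x=2, y=4)
  west (west): (x=2, y=4) -> (x=1, y=4)
  east (east): (x=1, y=4) -> (x=2, y=4)
  north (north): blocked, stay at (x=2, y=4)
  south (south): (x=2, y=4) -> (x=2, y=5)
  east (east): (x=2, y=5) -> (x=3, y=5)
  north (north): (x=3, y=5) -> (x=3, y=4)
  north (north): blocked, stay at (x=3, y=4)
Final: (x=3, y=4)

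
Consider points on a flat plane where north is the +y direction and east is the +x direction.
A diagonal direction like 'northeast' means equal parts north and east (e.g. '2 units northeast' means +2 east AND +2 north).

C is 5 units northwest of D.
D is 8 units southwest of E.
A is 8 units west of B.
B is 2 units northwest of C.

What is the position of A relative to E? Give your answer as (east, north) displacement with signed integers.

Answer: A is at (east=-23, north=-1) relative to E.

Derivation:
Place E at the origin (east=0, north=0).
  D is 8 units southwest of E: delta (east=-8, north=-8); D at (east=-8, north=-8).
  C is 5 units northwest of D: delta (east=-5, north=+5); C at (east=-13, north=-3).
  B is 2 units northwest of C: delta (east=-2, north=+2); B at (east=-15, north=-1).
  A is 8 units west of B: delta (east=-8, north=+0); A at (east=-23, north=-1).
Therefore A relative to E: (east=-23, north=-1).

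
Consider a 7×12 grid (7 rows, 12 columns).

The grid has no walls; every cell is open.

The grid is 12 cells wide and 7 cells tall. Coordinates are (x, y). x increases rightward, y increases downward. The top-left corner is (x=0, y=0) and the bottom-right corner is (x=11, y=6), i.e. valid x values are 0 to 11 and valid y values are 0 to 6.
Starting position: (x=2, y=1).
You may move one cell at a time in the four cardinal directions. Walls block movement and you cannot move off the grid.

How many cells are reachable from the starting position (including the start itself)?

Answer: Reachable cells: 84

Derivation:
BFS flood-fill from (x=2, y=1):
  Distance 0: (x=2, y=1)
  Distance 1: (x=2, y=0), (x=1, y=1), (x=3, y=1), (x=2, y=2)
  Distance 2: (x=1, y=0), (x=3, y=0), (x=0, y=1), (x=4, y=1), (x=1, y=2), (x=3, y=2), (x=2, y=3)
  Distance 3: (x=0, y=0), (x=4, y=0), (x=5, y=1), (x=0, y=2), (x=4, y=2), (x=1, y=3), (x=3, y=3), (x=2, y=4)
  Distance 4: (x=5, y=0), (x=6, y=1), (x=5, y=2), (x=0, y=3), (x=4, y=3), (x=1, y=4), (x=3, y=4), (x=2, y=5)
  Distance 5: (x=6, y=0), (x=7, y=1), (x=6, y=2), (x=5, y=3), (x=0, y=4), (x=4, y=4), (x=1, y=5), (x=3, y=5), (x=2, y=6)
  Distance 6: (x=7, y=0), (x=8, y=1), (x=7, y=2), (x=6, y=3), (x=5, y=4), (x=0, y=5), (x=4, y=5), (x=1, y=6), (x=3, y=6)
  Distance 7: (x=8, y=0), (x=9, y=1), (x=8, y=2), (x=7, y=3), (x=6, y=4), (x=5, y=5), (x=0, y=6), (x=4, y=6)
  Distance 8: (x=9, y=0), (x=10, y=1), (x=9, y=2), (x=8, y=3), (x=7, y=4), (x=6, y=5), (x=5, y=6)
  Distance 9: (x=10, y=0), (x=11, y=1), (x=10, y=2), (x=9, y=3), (x=8, y=4), (x=7, y=5), (x=6, y=6)
  Distance 10: (x=11, y=0), (x=11, y=2), (x=10, y=3), (x=9, y=4), (x=8, y=5), (x=7, y=6)
  Distance 11: (x=11, y=3), (x=10, y=4), (x=9, y=5), (x=8, y=6)
  Distance 12: (x=11, y=4), (x=10, y=5), (x=9, y=6)
  Distance 13: (x=11, y=5), (x=10, y=6)
  Distance 14: (x=11, y=6)
Total reachable: 84 (grid has 84 open cells total)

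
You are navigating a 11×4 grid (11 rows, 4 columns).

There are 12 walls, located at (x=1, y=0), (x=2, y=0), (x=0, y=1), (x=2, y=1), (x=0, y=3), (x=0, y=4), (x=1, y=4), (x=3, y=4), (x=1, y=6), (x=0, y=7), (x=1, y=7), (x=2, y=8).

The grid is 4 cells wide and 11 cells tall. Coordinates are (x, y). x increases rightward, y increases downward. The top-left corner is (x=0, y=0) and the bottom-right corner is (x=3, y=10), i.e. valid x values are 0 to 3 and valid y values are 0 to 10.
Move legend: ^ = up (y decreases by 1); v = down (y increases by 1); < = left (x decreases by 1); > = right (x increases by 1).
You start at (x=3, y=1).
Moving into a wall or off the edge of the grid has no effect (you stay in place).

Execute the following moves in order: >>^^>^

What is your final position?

Answer: Final position: (x=3, y=0)

Derivation:
Start: (x=3, y=1)
  > (right): blocked, stay at (x=3, y=1)
  > (right): blocked, stay at (x=3, y=1)
  ^ (up): (x=3, y=1) -> (x=3, y=0)
  ^ (up): blocked, stay at (x=3, y=0)
  > (right): blocked, stay at (x=3, y=0)
  ^ (up): blocked, stay at (x=3, y=0)
Final: (x=3, y=0)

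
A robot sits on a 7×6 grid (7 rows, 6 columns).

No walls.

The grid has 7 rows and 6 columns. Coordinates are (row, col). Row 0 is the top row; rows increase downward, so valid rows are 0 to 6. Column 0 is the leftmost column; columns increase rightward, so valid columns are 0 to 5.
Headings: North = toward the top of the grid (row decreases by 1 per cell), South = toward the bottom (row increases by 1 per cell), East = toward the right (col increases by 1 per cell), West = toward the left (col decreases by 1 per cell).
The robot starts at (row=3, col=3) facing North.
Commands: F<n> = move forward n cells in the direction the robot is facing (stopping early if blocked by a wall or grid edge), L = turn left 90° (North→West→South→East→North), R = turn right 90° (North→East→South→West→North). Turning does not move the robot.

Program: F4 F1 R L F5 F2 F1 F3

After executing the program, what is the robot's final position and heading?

Start: (row=3, col=3), facing North
  F4: move forward 3/4 (blocked), now at (row=0, col=3)
  F1: move forward 0/1 (blocked), now at (row=0, col=3)
  R: turn right, now facing East
  L: turn left, now facing North
  F5: move forward 0/5 (blocked), now at (row=0, col=3)
  F2: move forward 0/2 (blocked), now at (row=0, col=3)
  F1: move forward 0/1 (blocked), now at (row=0, col=3)
  F3: move forward 0/3 (blocked), now at (row=0, col=3)
Final: (row=0, col=3), facing North

Answer: Final position: (row=0, col=3), facing North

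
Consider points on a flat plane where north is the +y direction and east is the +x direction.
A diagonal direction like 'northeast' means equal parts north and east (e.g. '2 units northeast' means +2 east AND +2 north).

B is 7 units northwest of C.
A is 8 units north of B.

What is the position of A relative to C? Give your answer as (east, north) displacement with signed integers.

Answer: A is at (east=-7, north=15) relative to C.

Derivation:
Place C at the origin (east=0, north=0).
  B is 7 units northwest of C: delta (east=-7, north=+7); B at (east=-7, north=7).
  A is 8 units north of B: delta (east=+0, north=+8); A at (east=-7, north=15).
Therefore A relative to C: (east=-7, north=15).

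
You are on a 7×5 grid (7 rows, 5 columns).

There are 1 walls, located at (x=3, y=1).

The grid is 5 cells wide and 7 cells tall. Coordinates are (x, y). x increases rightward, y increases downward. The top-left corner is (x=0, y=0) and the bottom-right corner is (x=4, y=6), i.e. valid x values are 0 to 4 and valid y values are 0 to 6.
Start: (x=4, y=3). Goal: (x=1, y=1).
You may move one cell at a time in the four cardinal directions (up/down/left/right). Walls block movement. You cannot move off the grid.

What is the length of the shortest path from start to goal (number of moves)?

BFS from (x=4, y=3) until reaching (x=1, y=1):
  Distance 0: (x=4, y=3)
  Distance 1: (x=4, y=2), (x=3, y=3), (x=4, y=4)
  Distance 2: (x=4, y=1), (x=3, y=2), (x=2, y=3), (x=3, y=4), (x=4, y=5)
  Distance 3: (x=4, y=0), (x=2, y=2), (x=1, y=3), (x=2, y=4), (x=3, y=5), (x=4, y=6)
  Distance 4: (x=3, y=0), (x=2, y=1), (x=1, y=2), (x=0, y=3), (x=1, y=4), (x=2, y=5), (x=3, y=6)
  Distance 5: (x=2, y=0), (x=1, y=1), (x=0, y=2), (x=0, y=4), (x=1, y=5), (x=2, y=6)  <- goal reached here
One shortest path (5 moves): (x=4, y=3) -> (x=3, y=3) -> (x=2, y=3) -> (x=1, y=3) -> (x=1, y=2) -> (x=1, y=1)

Answer: Shortest path length: 5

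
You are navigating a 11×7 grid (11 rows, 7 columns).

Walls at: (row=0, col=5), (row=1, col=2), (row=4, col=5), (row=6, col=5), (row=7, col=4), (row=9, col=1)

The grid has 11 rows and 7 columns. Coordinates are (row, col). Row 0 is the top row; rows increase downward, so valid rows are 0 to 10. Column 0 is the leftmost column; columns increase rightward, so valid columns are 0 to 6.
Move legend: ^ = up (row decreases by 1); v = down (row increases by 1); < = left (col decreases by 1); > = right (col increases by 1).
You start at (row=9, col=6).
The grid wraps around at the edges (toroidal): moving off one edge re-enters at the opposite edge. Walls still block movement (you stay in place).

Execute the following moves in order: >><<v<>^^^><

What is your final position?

Start: (row=9, col=6)
  > (right): (row=9, col=6) -> (row=9, col=0)
  > (right): blocked, stay at (row=9, col=0)
  < (left): (row=9, col=0) -> (row=9, col=6)
  < (left): (row=9, col=6) -> (row=9, col=5)
  v (down): (row=9, col=5) -> (row=10, col=5)
  < (left): (row=10, col=5) -> (row=10, col=4)
  > (right): (row=10, col=4) -> (row=10, col=5)
  ^ (up): (row=10, col=5) -> (row=9, col=5)
  ^ (up): (row=9, col=5) -> (row=8, col=5)
  ^ (up): (row=8, col=5) -> (row=7, col=5)
  > (right): (row=7, col=5) -> (row=7, col=6)
  < (left): (row=7, col=6) -> (row=7, col=5)
Final: (row=7, col=5)

Answer: Final position: (row=7, col=5)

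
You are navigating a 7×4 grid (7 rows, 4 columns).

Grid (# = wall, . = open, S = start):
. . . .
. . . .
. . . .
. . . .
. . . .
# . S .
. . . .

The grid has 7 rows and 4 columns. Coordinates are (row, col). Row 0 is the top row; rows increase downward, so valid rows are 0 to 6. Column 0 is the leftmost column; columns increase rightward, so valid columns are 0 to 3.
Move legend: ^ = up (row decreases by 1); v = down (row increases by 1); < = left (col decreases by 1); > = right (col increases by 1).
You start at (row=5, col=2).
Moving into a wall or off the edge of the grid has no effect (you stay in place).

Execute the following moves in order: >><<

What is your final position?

Answer: Final position: (row=5, col=1)

Derivation:
Start: (row=5, col=2)
  > (right): (row=5, col=2) -> (row=5, col=3)
  > (right): blocked, stay at (row=5, col=3)
  < (left): (row=5, col=3) -> (row=5, col=2)
  < (left): (row=5, col=2) -> (row=5, col=1)
Final: (row=5, col=1)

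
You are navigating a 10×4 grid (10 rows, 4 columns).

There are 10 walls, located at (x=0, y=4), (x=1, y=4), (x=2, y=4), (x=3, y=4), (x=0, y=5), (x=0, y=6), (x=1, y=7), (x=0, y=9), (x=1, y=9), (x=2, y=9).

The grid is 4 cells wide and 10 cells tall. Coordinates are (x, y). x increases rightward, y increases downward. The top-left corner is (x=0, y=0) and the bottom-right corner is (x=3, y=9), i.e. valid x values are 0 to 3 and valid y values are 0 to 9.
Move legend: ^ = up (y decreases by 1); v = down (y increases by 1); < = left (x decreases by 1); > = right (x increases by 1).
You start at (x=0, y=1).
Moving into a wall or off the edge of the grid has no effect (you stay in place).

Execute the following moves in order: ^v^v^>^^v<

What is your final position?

Answer: Final position: (x=0, y=1)

Derivation:
Start: (x=0, y=1)
  ^ (up): (x=0, y=1) -> (x=0, y=0)
  v (down): (x=0, y=0) -> (x=0, y=1)
  ^ (up): (x=0, y=1) -> (x=0, y=0)
  v (down): (x=0, y=0) -> (x=0, y=1)
  ^ (up): (x=0, y=1) -> (x=0, y=0)
  > (right): (x=0, y=0) -> (x=1, y=0)
  ^ (up): blocked, stay at (x=1, y=0)
  ^ (up): blocked, stay at (x=1, y=0)
  v (down): (x=1, y=0) -> (x=1, y=1)
  < (left): (x=1, y=1) -> (x=0, y=1)
Final: (x=0, y=1)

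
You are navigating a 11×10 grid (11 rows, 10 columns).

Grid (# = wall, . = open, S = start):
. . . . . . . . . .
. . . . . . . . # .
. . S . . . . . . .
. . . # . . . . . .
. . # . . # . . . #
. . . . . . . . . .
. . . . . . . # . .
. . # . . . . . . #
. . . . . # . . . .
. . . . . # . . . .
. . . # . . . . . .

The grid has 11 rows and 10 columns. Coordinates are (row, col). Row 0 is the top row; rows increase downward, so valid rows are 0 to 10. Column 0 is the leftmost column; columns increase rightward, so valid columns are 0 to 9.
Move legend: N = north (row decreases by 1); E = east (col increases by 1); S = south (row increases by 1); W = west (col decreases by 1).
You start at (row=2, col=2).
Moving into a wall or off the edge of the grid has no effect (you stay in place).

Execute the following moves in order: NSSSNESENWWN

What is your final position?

Answer: Final position: (row=0, col=2)

Derivation:
Start: (row=2, col=2)
  N (north): (row=2, col=2) -> (row=1, col=2)
  S (south): (row=1, col=2) -> (row=2, col=2)
  S (south): (row=2, col=2) -> (row=3, col=2)
  S (south): blocked, stay at (row=3, col=2)
  N (north): (row=3, col=2) -> (row=2, col=2)
  E (east): (row=2, col=2) -> (row=2, col=3)
  S (south): blocked, stay at (row=2, col=3)
  E (east): (row=2, col=3) -> (row=2, col=4)
  N (north): (row=2, col=4) -> (row=1, col=4)
  W (west): (row=1, col=4) -> (row=1, col=3)
  W (west): (row=1, col=3) -> (row=1, col=2)
  N (north): (row=1, col=2) -> (row=0, col=2)
Final: (row=0, col=2)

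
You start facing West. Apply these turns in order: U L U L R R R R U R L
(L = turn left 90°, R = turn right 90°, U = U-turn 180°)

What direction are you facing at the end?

Start: West
  U (U-turn (180°)) -> East
  L (left (90° counter-clockwise)) -> North
  U (U-turn (180°)) -> South
  L (left (90° counter-clockwise)) -> East
  R (right (90° clockwise)) -> South
  R (right (90° clockwise)) -> West
  R (right (90° clockwise)) -> North
  R (right (90° clockwise)) -> East
  U (U-turn (180°)) -> West
  R (right (90° clockwise)) -> North
  L (left (90° counter-clockwise)) -> West
Final: West

Answer: Final heading: West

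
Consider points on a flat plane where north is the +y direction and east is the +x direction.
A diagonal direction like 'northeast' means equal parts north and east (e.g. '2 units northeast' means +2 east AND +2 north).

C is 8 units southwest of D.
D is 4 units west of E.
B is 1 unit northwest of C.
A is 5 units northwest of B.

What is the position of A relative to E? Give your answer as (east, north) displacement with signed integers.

Place E at the origin (east=0, north=0).
  D is 4 units west of E: delta (east=-4, north=+0); D at (east=-4, north=0).
  C is 8 units southwest of D: delta (east=-8, north=-8); C at (east=-12, north=-8).
  B is 1 unit northwest of C: delta (east=-1, north=+1); B at (east=-13, north=-7).
  A is 5 units northwest of B: delta (east=-5, north=+5); A at (east=-18, north=-2).
Therefore A relative to E: (east=-18, north=-2).

Answer: A is at (east=-18, north=-2) relative to E.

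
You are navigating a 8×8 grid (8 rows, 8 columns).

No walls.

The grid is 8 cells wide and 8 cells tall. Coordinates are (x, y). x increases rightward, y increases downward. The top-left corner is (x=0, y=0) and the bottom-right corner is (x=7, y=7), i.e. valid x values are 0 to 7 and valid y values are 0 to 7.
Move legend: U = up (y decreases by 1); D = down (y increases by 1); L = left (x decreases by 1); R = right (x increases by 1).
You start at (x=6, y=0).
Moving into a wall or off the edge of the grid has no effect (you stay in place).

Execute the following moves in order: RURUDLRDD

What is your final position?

Start: (x=6, y=0)
  R (right): (x=6, y=0) -> (x=7, y=0)
  U (up): blocked, stay at (x=7, y=0)
  R (right): blocked, stay at (x=7, y=0)
  U (up): blocked, stay at (x=7, y=0)
  D (down): (x=7, y=0) -> (x=7, y=1)
  L (left): (x=7, y=1) -> (x=6, y=1)
  R (right): (x=6, y=1) -> (x=7, y=1)
  D (down): (x=7, y=1) -> (x=7, y=2)
  D (down): (x=7, y=2) -> (x=7, y=3)
Final: (x=7, y=3)

Answer: Final position: (x=7, y=3)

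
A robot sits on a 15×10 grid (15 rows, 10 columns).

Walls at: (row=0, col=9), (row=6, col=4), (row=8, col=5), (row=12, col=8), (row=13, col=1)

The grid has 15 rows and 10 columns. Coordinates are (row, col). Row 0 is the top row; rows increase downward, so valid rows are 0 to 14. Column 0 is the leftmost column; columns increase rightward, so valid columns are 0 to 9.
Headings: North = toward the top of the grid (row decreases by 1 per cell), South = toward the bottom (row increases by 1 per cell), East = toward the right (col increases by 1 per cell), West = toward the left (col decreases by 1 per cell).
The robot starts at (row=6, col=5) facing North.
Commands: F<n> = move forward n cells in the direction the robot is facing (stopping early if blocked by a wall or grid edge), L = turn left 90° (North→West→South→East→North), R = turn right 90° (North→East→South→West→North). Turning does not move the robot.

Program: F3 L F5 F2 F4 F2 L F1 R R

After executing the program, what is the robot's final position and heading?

Answer: Final position: (row=4, col=0), facing North

Derivation:
Start: (row=6, col=5), facing North
  F3: move forward 3, now at (row=3, col=5)
  L: turn left, now facing West
  F5: move forward 5, now at (row=3, col=0)
  F2: move forward 0/2 (blocked), now at (row=3, col=0)
  F4: move forward 0/4 (blocked), now at (row=3, col=0)
  F2: move forward 0/2 (blocked), now at (row=3, col=0)
  L: turn left, now facing South
  F1: move forward 1, now at (row=4, col=0)
  R: turn right, now facing West
  R: turn right, now facing North
Final: (row=4, col=0), facing North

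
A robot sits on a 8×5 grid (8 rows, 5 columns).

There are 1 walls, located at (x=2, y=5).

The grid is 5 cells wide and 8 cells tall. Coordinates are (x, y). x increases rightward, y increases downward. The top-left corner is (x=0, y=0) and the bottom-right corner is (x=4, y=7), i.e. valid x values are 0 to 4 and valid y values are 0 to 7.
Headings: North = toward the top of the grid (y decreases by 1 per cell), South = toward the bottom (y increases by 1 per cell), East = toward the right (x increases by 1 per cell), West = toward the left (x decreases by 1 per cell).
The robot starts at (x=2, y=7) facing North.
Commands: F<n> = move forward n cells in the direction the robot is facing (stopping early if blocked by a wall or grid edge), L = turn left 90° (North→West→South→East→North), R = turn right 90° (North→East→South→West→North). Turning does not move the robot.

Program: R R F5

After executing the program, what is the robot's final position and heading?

Start: (x=2, y=7), facing North
  R: turn right, now facing East
  R: turn right, now facing South
  F5: move forward 0/5 (blocked), now at (x=2, y=7)
Final: (x=2, y=7), facing South

Answer: Final position: (x=2, y=7), facing South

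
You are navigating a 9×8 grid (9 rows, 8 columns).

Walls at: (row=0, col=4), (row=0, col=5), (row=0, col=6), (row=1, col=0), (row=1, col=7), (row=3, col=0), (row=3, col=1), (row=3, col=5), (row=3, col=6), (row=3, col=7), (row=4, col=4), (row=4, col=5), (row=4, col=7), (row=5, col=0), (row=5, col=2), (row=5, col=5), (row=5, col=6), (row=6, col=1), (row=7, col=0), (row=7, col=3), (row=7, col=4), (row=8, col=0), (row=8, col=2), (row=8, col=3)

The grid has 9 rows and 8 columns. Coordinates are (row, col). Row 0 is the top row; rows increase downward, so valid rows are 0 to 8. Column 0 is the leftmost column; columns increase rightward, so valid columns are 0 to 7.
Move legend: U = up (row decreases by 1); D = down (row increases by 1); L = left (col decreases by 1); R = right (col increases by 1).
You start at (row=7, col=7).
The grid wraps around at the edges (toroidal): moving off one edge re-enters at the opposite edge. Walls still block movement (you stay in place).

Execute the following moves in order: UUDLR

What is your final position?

Start: (row=7, col=7)
  U (up): (row=7, col=7) -> (row=6, col=7)
  U (up): (row=6, col=7) -> (row=5, col=7)
  D (down): (row=5, col=7) -> (row=6, col=7)
  L (left): (row=6, col=7) -> (row=6, col=6)
  R (right): (row=6, col=6) -> (row=6, col=7)
Final: (row=6, col=7)

Answer: Final position: (row=6, col=7)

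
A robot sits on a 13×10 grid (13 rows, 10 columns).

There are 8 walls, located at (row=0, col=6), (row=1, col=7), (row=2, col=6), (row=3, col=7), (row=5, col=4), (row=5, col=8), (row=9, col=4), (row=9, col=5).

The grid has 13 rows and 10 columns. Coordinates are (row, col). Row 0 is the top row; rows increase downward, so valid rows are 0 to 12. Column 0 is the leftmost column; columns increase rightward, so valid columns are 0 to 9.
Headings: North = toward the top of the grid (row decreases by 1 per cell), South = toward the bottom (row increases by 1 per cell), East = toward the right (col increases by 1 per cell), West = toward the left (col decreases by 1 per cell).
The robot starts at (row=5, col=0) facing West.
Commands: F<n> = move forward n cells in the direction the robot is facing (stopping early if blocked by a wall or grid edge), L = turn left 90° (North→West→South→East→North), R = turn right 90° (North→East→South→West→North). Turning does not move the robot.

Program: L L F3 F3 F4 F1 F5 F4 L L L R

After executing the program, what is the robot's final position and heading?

Answer: Final position: (row=5, col=3), facing West

Derivation:
Start: (row=5, col=0), facing West
  L: turn left, now facing South
  L: turn left, now facing East
  F3: move forward 3, now at (row=5, col=3)
  F3: move forward 0/3 (blocked), now at (row=5, col=3)
  F4: move forward 0/4 (blocked), now at (row=5, col=3)
  F1: move forward 0/1 (blocked), now at (row=5, col=3)
  F5: move forward 0/5 (blocked), now at (row=5, col=3)
  F4: move forward 0/4 (blocked), now at (row=5, col=3)
  L: turn left, now facing North
  L: turn left, now facing West
  L: turn left, now facing South
  R: turn right, now facing West
Final: (row=5, col=3), facing West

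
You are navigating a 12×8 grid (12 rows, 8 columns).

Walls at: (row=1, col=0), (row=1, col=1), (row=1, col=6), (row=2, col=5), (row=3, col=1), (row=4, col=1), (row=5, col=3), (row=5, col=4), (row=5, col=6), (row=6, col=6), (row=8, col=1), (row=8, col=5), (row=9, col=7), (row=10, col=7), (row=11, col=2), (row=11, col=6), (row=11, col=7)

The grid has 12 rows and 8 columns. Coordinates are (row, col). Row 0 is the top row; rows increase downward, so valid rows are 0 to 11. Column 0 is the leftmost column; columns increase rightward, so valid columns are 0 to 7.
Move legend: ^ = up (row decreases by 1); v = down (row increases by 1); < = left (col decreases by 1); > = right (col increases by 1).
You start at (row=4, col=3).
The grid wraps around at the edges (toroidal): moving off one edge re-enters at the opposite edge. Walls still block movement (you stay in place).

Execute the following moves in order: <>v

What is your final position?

Start: (row=4, col=3)
  < (left): (row=4, col=3) -> (row=4, col=2)
  > (right): (row=4, col=2) -> (row=4, col=3)
  v (down): blocked, stay at (row=4, col=3)
Final: (row=4, col=3)

Answer: Final position: (row=4, col=3)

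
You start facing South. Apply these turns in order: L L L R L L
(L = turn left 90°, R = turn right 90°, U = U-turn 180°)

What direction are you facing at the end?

Answer: Final heading: South

Derivation:
Start: South
  L (left (90° counter-clockwise)) -> East
  L (left (90° counter-clockwise)) -> North
  L (left (90° counter-clockwise)) -> West
  R (right (90° clockwise)) -> North
  L (left (90° counter-clockwise)) -> West
  L (left (90° counter-clockwise)) -> South
Final: South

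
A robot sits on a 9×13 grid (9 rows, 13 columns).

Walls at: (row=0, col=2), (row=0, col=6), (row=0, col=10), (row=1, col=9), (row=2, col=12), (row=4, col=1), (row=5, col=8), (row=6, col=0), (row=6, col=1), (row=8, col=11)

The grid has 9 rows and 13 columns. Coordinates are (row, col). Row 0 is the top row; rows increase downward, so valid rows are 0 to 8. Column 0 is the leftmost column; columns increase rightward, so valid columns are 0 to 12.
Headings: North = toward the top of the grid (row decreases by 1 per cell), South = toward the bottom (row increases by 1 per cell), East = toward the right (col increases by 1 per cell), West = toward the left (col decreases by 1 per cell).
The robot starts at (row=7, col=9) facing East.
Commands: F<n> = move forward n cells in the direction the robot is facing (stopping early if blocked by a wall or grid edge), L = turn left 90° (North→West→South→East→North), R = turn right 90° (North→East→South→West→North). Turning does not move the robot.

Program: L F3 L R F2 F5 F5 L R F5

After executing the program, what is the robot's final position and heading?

Answer: Final position: (row=2, col=9), facing North

Derivation:
Start: (row=7, col=9), facing East
  L: turn left, now facing North
  F3: move forward 3, now at (row=4, col=9)
  L: turn left, now facing West
  R: turn right, now facing North
  F2: move forward 2, now at (row=2, col=9)
  F5: move forward 0/5 (blocked), now at (row=2, col=9)
  F5: move forward 0/5 (blocked), now at (row=2, col=9)
  L: turn left, now facing West
  R: turn right, now facing North
  F5: move forward 0/5 (blocked), now at (row=2, col=9)
Final: (row=2, col=9), facing North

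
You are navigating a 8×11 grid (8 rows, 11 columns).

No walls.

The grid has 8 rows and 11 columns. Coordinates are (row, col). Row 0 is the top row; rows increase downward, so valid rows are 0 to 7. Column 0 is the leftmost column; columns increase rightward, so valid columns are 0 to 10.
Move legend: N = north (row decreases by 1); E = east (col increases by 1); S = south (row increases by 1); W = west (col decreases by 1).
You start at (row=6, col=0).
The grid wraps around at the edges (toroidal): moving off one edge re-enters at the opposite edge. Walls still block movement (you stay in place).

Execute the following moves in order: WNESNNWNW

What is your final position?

Start: (row=6, col=0)
  W (west): (row=6, col=0) -> (row=6, col=10)
  N (north): (row=6, col=10) -> (row=5, col=10)
  E (east): (row=5, col=10) -> (row=5, col=0)
  S (south): (row=5, col=0) -> (row=6, col=0)
  N (north): (row=6, col=0) -> (row=5, col=0)
  N (north): (row=5, col=0) -> (row=4, col=0)
  W (west): (row=4, col=0) -> (row=4, col=10)
  N (north): (row=4, col=10) -> (row=3, col=10)
  W (west): (row=3, col=10) -> (row=3, col=9)
Final: (row=3, col=9)

Answer: Final position: (row=3, col=9)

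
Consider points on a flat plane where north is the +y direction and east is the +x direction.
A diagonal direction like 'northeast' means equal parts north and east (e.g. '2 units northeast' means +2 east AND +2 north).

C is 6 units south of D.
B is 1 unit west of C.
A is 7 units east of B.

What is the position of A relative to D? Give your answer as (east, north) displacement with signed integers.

Answer: A is at (east=6, north=-6) relative to D.

Derivation:
Place D at the origin (east=0, north=0).
  C is 6 units south of D: delta (east=+0, north=-6); C at (east=0, north=-6).
  B is 1 unit west of C: delta (east=-1, north=+0); B at (east=-1, north=-6).
  A is 7 units east of B: delta (east=+7, north=+0); A at (east=6, north=-6).
Therefore A relative to D: (east=6, north=-6).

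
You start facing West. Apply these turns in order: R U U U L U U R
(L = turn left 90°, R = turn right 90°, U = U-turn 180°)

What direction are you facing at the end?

Start: West
  R (right (90° clockwise)) -> North
  U (U-turn (180°)) -> South
  U (U-turn (180°)) -> North
  U (U-turn (180°)) -> South
  L (left (90° counter-clockwise)) -> East
  U (U-turn (180°)) -> West
  U (U-turn (180°)) -> East
  R (right (90° clockwise)) -> South
Final: South

Answer: Final heading: South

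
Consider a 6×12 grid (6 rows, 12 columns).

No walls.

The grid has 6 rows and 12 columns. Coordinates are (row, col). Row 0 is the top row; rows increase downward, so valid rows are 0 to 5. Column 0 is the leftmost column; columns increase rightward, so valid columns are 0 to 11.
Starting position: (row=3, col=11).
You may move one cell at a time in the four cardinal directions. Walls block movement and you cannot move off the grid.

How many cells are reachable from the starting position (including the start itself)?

BFS flood-fill from (row=3, col=11):
  Distance 0: (row=3, col=11)
  Distance 1: (row=2, col=11), (row=3, col=10), (row=4, col=11)
  Distance 2: (row=1, col=11), (row=2, col=10), (row=3, col=9), (row=4, col=10), (row=5, col=11)
  Distance 3: (row=0, col=11), (row=1, col=10), (row=2, col=9), (row=3, col=8), (row=4, col=9), (row=5, col=10)
  Distance 4: (row=0, col=10), (row=1, col=9), (row=2, col=8), (row=3, col=7), (row=4, col=8), (row=5, col=9)
  Distance 5: (row=0, col=9), (row=1, col=8), (row=2, col=7), (row=3, col=6), (row=4, col=7), (row=5, col=8)
  Distance 6: (row=0, col=8), (row=1, col=7), (row=2, col=6), (row=3, col=5), (row=4, col=6), (row=5, col=7)
  Distance 7: (row=0, col=7), (row=1, col=6), (row=2, col=5), (row=3, col=4), (row=4, col=5), (row=5, col=6)
  Distance 8: (row=0, col=6), (row=1, col=5), (row=2, col=4), (row=3, col=3), (row=4, col=4), (row=5, col=5)
  Distance 9: (row=0, col=5), (row=1, col=4), (row=2, col=3), (row=3, col=2), (row=4, col=3), (row=5, col=4)
  Distance 10: (row=0, col=4), (row=1, col=3), (row=2, col=2), (row=3, col=1), (row=4, col=2), (row=5, col=3)
  Distance 11: (row=0, col=3), (row=1, col=2), (row=2, col=1), (row=3, col=0), (row=4, col=1), (row=5, col=2)
  Distance 12: (row=0, col=2), (row=1, col=1), (row=2, col=0), (row=4, col=0), (row=5, col=1)
  Distance 13: (row=0, col=1), (row=1, col=0), (row=5, col=0)
  Distance 14: (row=0, col=0)
Total reachable: 72 (grid has 72 open cells total)

Answer: Reachable cells: 72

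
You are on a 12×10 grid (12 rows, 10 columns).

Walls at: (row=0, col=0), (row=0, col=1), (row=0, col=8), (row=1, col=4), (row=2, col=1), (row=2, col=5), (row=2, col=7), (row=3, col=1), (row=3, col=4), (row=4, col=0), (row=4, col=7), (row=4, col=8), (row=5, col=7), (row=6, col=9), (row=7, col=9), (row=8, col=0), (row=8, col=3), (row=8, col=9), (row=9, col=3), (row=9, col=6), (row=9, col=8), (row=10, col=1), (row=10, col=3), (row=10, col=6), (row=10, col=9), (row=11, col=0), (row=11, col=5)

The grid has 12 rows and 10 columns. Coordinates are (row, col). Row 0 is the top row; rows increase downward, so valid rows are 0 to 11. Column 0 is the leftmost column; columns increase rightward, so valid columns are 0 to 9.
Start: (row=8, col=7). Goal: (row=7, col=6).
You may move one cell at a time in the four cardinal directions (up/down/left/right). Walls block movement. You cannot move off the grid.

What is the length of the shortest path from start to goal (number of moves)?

BFS from (row=8, col=7) until reaching (row=7, col=6):
  Distance 0: (row=8, col=7)
  Distance 1: (row=7, col=7), (row=8, col=6), (row=8, col=8), (row=9, col=7)
  Distance 2: (row=6, col=7), (row=7, col=6), (row=7, col=8), (row=8, col=5), (row=10, col=7)  <- goal reached here
One shortest path (2 moves): (row=8, col=7) -> (row=8, col=6) -> (row=7, col=6)

Answer: Shortest path length: 2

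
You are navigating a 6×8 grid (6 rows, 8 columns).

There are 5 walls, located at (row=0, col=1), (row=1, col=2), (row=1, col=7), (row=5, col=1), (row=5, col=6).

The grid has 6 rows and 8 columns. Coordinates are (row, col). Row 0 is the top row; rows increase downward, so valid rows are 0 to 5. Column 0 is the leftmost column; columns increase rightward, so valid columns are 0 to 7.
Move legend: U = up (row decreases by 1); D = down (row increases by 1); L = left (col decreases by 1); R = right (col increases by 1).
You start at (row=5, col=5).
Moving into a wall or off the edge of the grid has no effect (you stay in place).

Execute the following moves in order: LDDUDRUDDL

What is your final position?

Answer: Final position: (row=5, col=4)

Derivation:
Start: (row=5, col=5)
  L (left): (row=5, col=5) -> (row=5, col=4)
  D (down): blocked, stay at (row=5, col=4)
  D (down): blocked, stay at (row=5, col=4)
  U (up): (row=5, col=4) -> (row=4, col=4)
  D (down): (row=4, col=4) -> (row=5, col=4)
  R (right): (row=5, col=4) -> (row=5, col=5)
  U (up): (row=5, col=5) -> (row=4, col=5)
  D (down): (row=4, col=5) -> (row=5, col=5)
  D (down): blocked, stay at (row=5, col=5)
  L (left): (row=5, col=5) -> (row=5, col=4)
Final: (row=5, col=4)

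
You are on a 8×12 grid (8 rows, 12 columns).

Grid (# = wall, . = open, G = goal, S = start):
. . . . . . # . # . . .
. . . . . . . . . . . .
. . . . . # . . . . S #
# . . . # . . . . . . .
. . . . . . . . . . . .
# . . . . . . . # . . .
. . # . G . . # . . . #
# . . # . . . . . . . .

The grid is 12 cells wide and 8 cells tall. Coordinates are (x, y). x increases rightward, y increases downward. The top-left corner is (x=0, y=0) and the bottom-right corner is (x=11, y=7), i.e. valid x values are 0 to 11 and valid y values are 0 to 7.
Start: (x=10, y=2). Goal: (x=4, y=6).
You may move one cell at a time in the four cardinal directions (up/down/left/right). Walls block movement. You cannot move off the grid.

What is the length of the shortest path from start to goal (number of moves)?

Answer: Shortest path length: 10

Derivation:
BFS from (x=10, y=2) until reaching (x=4, y=6):
  Distance 0: (x=10, y=2)
  Distance 1: (x=10, y=1), (x=9, y=2), (x=10, y=3)
  Distance 2: (x=10, y=0), (x=9, y=1), (x=11, y=1), (x=8, y=2), (x=9, y=3), (x=11, y=3), (x=10, y=4)
  Distance 3: (x=9, y=0), (x=11, y=0), (x=8, y=1), (x=7, y=2), (x=8, y=3), (x=9, y=4), (x=11, y=4), (x=10, y=5)
  Distance 4: (x=7, y=1), (x=6, y=2), (x=7, y=3), (x=8, y=4), (x=9, y=5), (x=11, y=5), (x=10, y=6)
  Distance 5: (x=7, y=0), (x=6, y=1), (x=6, y=3), (x=7, y=4), (x=9, y=6), (x=10, y=7)
  Distance 6: (x=5, y=1), (x=5, y=3), (x=6, y=4), (x=7, y=5), (x=8, y=6), (x=9, y=7), (x=11, y=7)
  Distance 7: (x=5, y=0), (x=4, y=1), (x=5, y=4), (x=6, y=5), (x=8, y=7)
  Distance 8: (x=4, y=0), (x=3, y=1), (x=4, y=2), (x=4, y=4), (x=5, y=5), (x=6, y=6), (x=7, y=7)
  Distance 9: (x=3, y=0), (x=2, y=1), (x=3, y=2), (x=3, y=4), (x=4, y=5), (x=5, y=6), (x=6, y=7)
  Distance 10: (x=2, y=0), (x=1, y=1), (x=2, y=2), (x=3, y=3), (x=2, y=4), (x=3, y=5), (x=4, y=6), (x=5, y=7)  <- goal reached here
One shortest path (10 moves): (x=10, y=2) -> (x=9, y=2) -> (x=8, y=2) -> (x=7, y=2) -> (x=6, y=2) -> (x=6, y=3) -> (x=5, y=3) -> (x=5, y=4) -> (x=4, y=4) -> (x=4, y=5) -> (x=4, y=6)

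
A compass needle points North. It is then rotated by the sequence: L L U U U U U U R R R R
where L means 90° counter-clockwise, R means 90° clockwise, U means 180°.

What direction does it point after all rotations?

Start: North
  L (left (90° counter-clockwise)) -> West
  L (left (90° counter-clockwise)) -> South
  U (U-turn (180°)) -> North
  U (U-turn (180°)) -> South
  U (U-turn (180°)) -> North
  U (U-turn (180°)) -> South
  U (U-turn (180°)) -> North
  U (U-turn (180°)) -> South
  R (right (90° clockwise)) -> West
  R (right (90° clockwise)) -> North
  R (right (90° clockwise)) -> East
  R (right (90° clockwise)) -> South
Final: South

Answer: Final heading: South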